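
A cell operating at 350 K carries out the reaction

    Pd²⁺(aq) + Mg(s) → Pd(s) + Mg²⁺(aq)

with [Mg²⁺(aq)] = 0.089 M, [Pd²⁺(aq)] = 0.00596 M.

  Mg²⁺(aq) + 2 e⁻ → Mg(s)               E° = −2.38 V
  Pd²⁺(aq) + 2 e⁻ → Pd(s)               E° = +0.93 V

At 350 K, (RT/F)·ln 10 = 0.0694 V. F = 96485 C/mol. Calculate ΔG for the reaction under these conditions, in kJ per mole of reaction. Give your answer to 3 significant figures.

The standard cell potential is +0.93 − (−2.38) = +3.31 V, with n = 2 electrons in the balanced equation.
The reaction quotient is [Mg²⁺(aq)] / [Pd²⁺(aq)] = 14.9; by Nernst, E = +3.31 − (0.0694/2)(1.174) = +3.2693 V.
ΔG = −nFE = −(2)(96485)(+3.2693) J/mol = −631 kJ/mol.

−631 kJ/mol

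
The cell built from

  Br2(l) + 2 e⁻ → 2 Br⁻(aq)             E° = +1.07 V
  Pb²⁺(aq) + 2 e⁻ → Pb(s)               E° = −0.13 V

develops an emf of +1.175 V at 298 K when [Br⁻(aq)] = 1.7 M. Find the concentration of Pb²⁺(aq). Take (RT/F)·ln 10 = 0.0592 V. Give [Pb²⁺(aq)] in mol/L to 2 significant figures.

The Br₂/Br⁻ couple has the larger reduction potential, so it is the cathode: E°cell = +1.07 − (−0.13) = +1.20 V and n = 2.
Since E = E° − (0.0592/n)·log Q, log Q = n(E° − E)/0.0592 = 0.845.
Balancing electrons gives Br2(l) + Pb(s) → 2 Br⁻(aq) + Pb²⁺(aq); thus Q = [Br⁻(aq)]^2·[Pb²⁺(aq)].
Isolating [Pb²⁺(aq)] in Q = 10^{0.845} yields log [Pb²⁺(aq)] = 0.384, i.e. 2.4 M.

2.4 M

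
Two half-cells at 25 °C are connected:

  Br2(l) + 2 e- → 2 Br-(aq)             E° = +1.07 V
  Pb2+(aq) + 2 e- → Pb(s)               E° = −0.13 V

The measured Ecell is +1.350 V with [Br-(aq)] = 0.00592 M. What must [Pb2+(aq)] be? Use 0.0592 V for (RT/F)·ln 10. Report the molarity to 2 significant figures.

Br₂/Br⁻ is the cathode (higher E°); E°cell = +1.07 − (−0.13) = +1.20 V with n = 2.
Since E = E° − (0.0592/n)·log Q, log Q = n(E° − E)/0.0592 = −5.068.
Balancing electrons gives Br2(l) + Pb(s) → 2 Br-(aq) + Pb2+(aq); thus Q = [Br-(aq)]^2·[Pb2+(aq)].
Substituting the known concentrations and solving, log [Pb2+(aq)] = −0.613 and [Pb2+(aq)] = 0.24 M.

0.24 M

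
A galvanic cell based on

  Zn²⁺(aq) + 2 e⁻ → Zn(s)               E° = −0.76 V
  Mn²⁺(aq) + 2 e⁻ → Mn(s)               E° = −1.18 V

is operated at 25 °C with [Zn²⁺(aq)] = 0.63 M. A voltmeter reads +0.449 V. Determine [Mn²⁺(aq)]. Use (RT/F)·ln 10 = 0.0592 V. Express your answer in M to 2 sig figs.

0.066 M

The Zn²⁺/Zn couple has the larger reduction potential, so it is the cathode: E°cell = −0.76 − (−1.18) = +0.42 V and n = 2.
Rearranging E = E° − (0.0592/n)·log Q gives log Q = 2(+0.42 − (+0.449))/0.0592 = −0.980.
Balancing electrons gives Zn²⁺(aq) + Mn(s) → Zn(s) + Mn²⁺(aq); thus Q = [Mn²⁺(aq)] / [Zn²⁺(aq)].
Isolating [Mn²⁺(aq)] in Q = 10^{−0.980} yields log [Mn²⁺(aq)] = −1.181, i.e. 0.066 M.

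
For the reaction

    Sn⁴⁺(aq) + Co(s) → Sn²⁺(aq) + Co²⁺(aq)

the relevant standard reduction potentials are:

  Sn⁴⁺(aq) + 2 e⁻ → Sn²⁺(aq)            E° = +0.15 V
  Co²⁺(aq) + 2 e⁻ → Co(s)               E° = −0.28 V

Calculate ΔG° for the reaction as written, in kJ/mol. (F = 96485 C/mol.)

−83.0 kJ/mol

In the reaction as written Sn⁴⁺(aq) is reduced, so the Sn⁴⁺/Sn²⁺ couple is the cathode and Co²⁺/Co is the anode.
E°cell = +0.15 − (−0.28) = +0.43 V; balancing electrons gives n = 2.
ΔG° = −nFE°cell = −(2)(96485)(+0.43) J/mol = −83.0 kJ/mol.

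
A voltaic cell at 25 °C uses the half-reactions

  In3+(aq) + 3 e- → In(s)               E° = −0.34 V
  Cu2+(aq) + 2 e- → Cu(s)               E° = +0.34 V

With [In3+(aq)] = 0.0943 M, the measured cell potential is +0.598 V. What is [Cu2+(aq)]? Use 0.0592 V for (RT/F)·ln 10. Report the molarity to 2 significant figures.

0.00035 M

The Cu²⁺/Cu couple has the larger reduction potential, so it is the cathode: E°cell = +0.34 − (−0.34) = +0.68 V and n = 6.
From the Nernst equation, log Q = n(E° − E)/0.0592 = 6·(+0.68 − (+0.598))/0.0592 = 8.311.
For 3 Cu2+(aq) + 2 In(s) → 3 Cu(s) + 2 In3+(aq), the reaction quotient is Q = [In3+(aq)]^2 / [Cu2+(aq)]^3.
Substituting the known concentrations and solving, log [Cu2+(aq)] = −3.454 and [Cu2+(aq)] = 0.00035 M.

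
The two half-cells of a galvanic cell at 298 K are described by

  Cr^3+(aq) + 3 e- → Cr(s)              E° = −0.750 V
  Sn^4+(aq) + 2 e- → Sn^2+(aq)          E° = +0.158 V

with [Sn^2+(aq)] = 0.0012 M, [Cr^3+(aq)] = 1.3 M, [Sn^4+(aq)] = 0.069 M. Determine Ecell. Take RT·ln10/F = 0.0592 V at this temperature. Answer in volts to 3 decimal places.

+0.958 V

Sn⁴⁺/Sn²⁺ is reduced (cathode, E° = +0.158 V) and Cr³⁺/Cr is oxidized (anode).
E°cell = +0.158 − (−0.750) = +0.908 V, with n = 6 electrons transferred.
Balancing gives 3 Sn^4+(aq) + 2 Cr(s) → 3 Sn^2+(aq) + 2 Cr^3+(aq); hence Q = ([Sn^2+(aq)]^3·[Cr^3+(aq)]^2) / [Sn^4+(aq)]^3 = 8.89×10^−6 (log Q = −5.051).
E = E° − (0.0592/n)·log Q = +0.908 − (0.0592/6)(−5.051) = +0.958 V.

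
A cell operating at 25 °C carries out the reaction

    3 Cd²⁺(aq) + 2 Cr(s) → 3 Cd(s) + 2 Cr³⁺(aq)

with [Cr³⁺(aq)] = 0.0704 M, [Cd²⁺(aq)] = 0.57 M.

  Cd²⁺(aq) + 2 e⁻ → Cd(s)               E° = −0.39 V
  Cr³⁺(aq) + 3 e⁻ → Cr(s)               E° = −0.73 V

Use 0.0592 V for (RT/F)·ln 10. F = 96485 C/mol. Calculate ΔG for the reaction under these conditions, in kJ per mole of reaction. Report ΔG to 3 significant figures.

E°cell = −0.39 − (−0.73) = +0.34 V; the balanced reaction transfers n = 6 electrons.
Here Q = [Cr³⁺(aq)]^2 / [Cd²⁺(aq)]^3 = 0.0268 (log Q = −1.572), giving E = +0.34 − (0.0592/6)·(−1.572) = +0.3555 V.
ΔG = −nFE = −(6)(96485)(+0.3555) J/mol = −206 kJ/mol.

−206 kJ/mol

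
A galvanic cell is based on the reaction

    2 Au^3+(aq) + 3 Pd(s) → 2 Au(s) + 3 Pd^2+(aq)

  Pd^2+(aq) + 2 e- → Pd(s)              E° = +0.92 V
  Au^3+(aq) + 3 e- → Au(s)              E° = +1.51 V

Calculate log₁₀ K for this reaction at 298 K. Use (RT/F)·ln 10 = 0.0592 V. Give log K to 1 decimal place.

log K = 59.8

The Au³⁺/Au couple is reduced (cathode); E°cell = +1.51 − (+0.92) = +0.59 V with n = 6.
At equilibrium E = 0, so log K = nE°cell / 0.0592 = (6)(+0.59) / 0.0592 = 59.8.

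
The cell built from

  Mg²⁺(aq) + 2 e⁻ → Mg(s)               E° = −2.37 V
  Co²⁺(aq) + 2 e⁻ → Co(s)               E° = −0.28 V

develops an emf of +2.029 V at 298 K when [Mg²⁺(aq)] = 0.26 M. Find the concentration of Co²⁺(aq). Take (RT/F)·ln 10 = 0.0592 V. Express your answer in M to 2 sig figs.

Co²⁺/Co is the cathode (higher E°); E°cell = −0.28 − (−2.37) = +2.09 V with n = 2.
Rearranging E = E° − (0.0592/n)·log Q gives log Q = 2(+2.09 − (+2.029))/0.0592 = 2.061.
For Co²⁺(aq) + Mg(s) → Co(s) + Mg²⁺(aq), the reaction quotient is Q = [Mg²⁺(aq)] / [Co²⁺(aq)].
Solving for the unknown gives log [Co²⁺(aq)] = −2.646, so [Co²⁺(aq)] ≈ 0.0023 M.

0.0023 M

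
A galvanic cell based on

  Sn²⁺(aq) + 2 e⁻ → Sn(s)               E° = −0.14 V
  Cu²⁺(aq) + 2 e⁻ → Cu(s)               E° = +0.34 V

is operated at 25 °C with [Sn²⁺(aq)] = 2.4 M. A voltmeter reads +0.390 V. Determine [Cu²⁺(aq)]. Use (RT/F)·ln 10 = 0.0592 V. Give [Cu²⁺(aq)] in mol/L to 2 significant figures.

Cu²⁺/Cu is the cathode (higher E°); E°cell = +0.34 − (−0.14) = +0.48 V with n = 2.
From the Nernst equation, log Q = n(E° − E)/0.0592 = 2·(+0.48 − (+0.390))/0.0592 = 3.041.
Balancing electrons gives Cu²⁺(aq) + Sn(s) → Cu(s) + Sn²⁺(aq); thus Q = [Sn²⁺(aq)] / [Cu²⁺(aq)].
Substituting the known concentrations and solving, log [Cu²⁺(aq)] = −2.661 and [Cu²⁺(aq)] = 0.0022 M.

0.0022 M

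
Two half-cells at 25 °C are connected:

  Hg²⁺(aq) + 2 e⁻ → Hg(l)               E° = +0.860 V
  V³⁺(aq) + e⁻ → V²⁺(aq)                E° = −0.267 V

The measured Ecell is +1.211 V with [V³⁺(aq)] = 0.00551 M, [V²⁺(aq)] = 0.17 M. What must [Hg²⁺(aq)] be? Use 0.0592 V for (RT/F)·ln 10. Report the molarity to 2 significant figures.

0.72 M

With Hg²⁺/Hg at the cathode and V³⁺/V²⁺ at the anode, E°cell = +0.860 − (−0.267) = +1.127 V (n = 2).
Since E = E° − (0.0592/n)·log Q, log Q = n(E° − E)/0.0592 = −2.838.
Balancing electrons gives Hg²⁺(aq) + 2 V²⁺(aq) → Hg(l) + 2 V³⁺(aq); thus Q = [V³⁺(aq)]^2 / ([Hg²⁺(aq)]·[V²⁺(aq)]^2).
Substituting the known concentrations and solving, log [Hg²⁺(aq)] = −0.141 and [Hg²⁺(aq)] = 0.72 M.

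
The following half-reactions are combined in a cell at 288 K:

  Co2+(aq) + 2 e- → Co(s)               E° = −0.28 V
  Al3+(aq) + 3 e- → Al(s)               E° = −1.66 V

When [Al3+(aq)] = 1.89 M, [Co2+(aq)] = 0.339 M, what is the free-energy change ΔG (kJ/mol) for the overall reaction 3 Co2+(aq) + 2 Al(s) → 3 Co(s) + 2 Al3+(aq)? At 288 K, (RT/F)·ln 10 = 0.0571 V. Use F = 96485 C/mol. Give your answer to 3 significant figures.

−788 kJ/mol

The standard cell potential is −0.28 − (−1.66) = +1.38 V, with n = 6 electrons in the balanced equation.
Here Q = [Al3+(aq)]^2 / [Co2+(aq)]^3 = 91.7 (log Q = 1.962), giving E = +1.38 − (0.0571/6)·(1.962) = +1.3613 V.
Then ΔG = −nFE = −6 × 96485 × +1.3613 J/mol = −788 kJ/mol.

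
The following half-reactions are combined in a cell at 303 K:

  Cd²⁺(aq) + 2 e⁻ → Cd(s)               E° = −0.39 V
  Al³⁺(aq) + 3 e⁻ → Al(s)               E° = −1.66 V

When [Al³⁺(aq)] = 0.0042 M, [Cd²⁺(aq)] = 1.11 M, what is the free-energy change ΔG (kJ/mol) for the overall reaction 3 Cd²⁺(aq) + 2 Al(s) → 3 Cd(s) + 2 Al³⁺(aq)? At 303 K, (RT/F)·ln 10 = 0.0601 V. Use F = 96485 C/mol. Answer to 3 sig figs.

−764 kJ/mol

With Cd²⁺/Cd reduced at the cathode, E°cell = −0.39 − (−1.66) = +1.27 V and n = 6.
The reaction quotient is [Al³⁺(aq)]^2 / [Cd²⁺(aq)]^3 = 1.29×10^−5; by Nernst, E = +1.27 − (0.0601/6)(−4.889) = +1.3190 V.
Finally ΔG = −nFE = −(6)(96485 C/mol)(+1.3190 V) = −764 kJ/mol.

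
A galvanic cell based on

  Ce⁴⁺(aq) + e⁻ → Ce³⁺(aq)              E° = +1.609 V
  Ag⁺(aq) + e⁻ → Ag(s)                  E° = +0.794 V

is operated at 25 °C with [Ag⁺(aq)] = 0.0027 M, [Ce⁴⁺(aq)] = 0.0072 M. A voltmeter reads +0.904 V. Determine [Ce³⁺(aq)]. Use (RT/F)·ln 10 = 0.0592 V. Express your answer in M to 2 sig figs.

0.084 M

With Ce⁴⁺/Ce³⁺ at the cathode and Ag⁺/Ag at the anode, E°cell = +1.609 − (+0.794) = +0.815 V (n = 1).
From the Nernst equation, log Q = n(E° − E)/0.0592 = 1·(+0.815 − (+0.904))/0.0592 = −1.503.
For Ce⁴⁺(aq) + Ag(s) → Ce³⁺(aq) + Ag⁺(aq), the reaction quotient is Q = ([Ce³⁺(aq)]·[Ag⁺(aq)]) / [Ce⁴⁺(aq)].
Isolating [Ce³⁺(aq)] in Q = 10^{−1.503} yields log [Ce³⁺(aq)] = −1.077, i.e. 0.084 M.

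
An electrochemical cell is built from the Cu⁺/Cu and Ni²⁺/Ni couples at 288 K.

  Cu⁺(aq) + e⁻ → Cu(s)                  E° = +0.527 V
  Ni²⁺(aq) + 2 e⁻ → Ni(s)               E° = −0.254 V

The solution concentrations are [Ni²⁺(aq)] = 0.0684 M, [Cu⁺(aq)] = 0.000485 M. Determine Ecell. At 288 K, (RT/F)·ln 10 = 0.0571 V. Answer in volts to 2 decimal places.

The Cu⁺/Cu couple has the more positive E°, so it is the cathode; Ni²⁺/Ni is the anode.
The standard potential is +0.527 − (−0.254) = +0.781 V and the balanced reaction transfers n = 2 electrons.
The balanced reaction is 2 Cu⁺(aq) + Ni(s) → 2 Cu(s) + Ni²⁺(aq), so Q = [Ni²⁺(aq)] / [Cu⁺(aq)]^2 = 2.91×10^5 and log Q = 5.464.
E = E° − (0.0571/n)·log Q = +0.781 − (0.0571/2)(5.464) = +0.63 V.

+0.63 V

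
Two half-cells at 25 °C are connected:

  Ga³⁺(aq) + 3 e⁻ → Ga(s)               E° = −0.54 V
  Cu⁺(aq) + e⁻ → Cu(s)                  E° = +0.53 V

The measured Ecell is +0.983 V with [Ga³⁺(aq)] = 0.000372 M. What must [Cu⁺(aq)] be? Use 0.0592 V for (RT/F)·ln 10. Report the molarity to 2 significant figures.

0.0024 M

Cu⁺/Cu is the cathode (higher E°); E°cell = +0.53 − (−0.54) = +1.07 V with n = 3.
Rearranging E = E° − (0.0592/n)·log Q gives log Q = 3(+1.07 − (+0.983))/0.0592 = 4.409.
Balancing electrons gives 3 Cu⁺(aq) + Ga(s) → 3 Cu(s) + Ga³⁺(aq); thus Q = [Ga³⁺(aq)] / [Cu⁺(aq)]^3.
Isolating [Cu⁺(aq)] in Q = 10^{4.409} yields log [Cu⁺(aq)] = −2.613, i.e. 0.0024 M.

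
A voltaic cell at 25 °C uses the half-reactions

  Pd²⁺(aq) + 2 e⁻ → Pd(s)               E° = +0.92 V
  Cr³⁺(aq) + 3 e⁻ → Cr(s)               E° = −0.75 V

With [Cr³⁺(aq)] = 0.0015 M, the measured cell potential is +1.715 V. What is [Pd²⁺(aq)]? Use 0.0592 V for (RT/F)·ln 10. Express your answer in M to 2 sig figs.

Pd²⁺/Pd is the cathode (higher E°); E°cell = +0.92 − (−0.75) = +1.67 V with n = 6.
From the Nernst equation, log Q = n(E° − E)/0.0592 = 6·(+1.67 − (+1.715))/0.0592 = −4.561.
The balanced reaction is 3 Pd²⁺(aq) + 2 Cr(s) → 3 Pd(s) + 2 Cr³⁺(aq), so Q = [Cr³⁺(aq)]^2 / [Pd²⁺(aq)]^3.
Substituting the known concentrations and solving, log [Pd²⁺(aq)] = −0.362 and [Pd²⁺(aq)] = 0.43 M.

0.43 M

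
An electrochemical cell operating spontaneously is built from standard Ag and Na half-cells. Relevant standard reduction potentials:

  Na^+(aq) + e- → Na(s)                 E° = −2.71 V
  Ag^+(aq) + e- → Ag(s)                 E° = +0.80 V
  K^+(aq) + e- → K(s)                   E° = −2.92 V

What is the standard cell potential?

Of the two couples in this cell, the one with the more positive reduction potential is reduced at the cathode: here that is Ag⁺/Ag (+0.80 V); Na⁺/Na (−2.71 V) is the anode.
E°cell = E°(cathode) − E°(anode) = +0.80 − (−2.71) = +3.51 V.

+3.51 V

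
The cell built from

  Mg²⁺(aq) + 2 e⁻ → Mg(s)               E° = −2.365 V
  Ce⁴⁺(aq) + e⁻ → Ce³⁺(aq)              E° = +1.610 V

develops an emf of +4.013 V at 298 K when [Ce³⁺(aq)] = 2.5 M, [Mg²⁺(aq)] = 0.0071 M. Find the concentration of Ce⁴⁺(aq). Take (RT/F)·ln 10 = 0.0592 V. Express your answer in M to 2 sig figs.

With Ce⁴⁺/Ce³⁺ at the cathode and Mg²⁺/Mg at the anode, E°cell = +1.610 − (−2.365) = +3.975 V (n = 2).
Since E = E° − (0.0592/n)·log Q, log Q = n(E° − E)/0.0592 = −1.284.
For 2 Ce⁴⁺(aq) + Mg(s) → 2 Ce³⁺(aq) + Mg²⁺(aq), the reaction quotient is Q = ([Ce³⁺(aq)]^2·[Mg²⁺(aq)]) / [Ce⁴⁺(aq)]^2.
Isolating [Ce⁴⁺(aq)] in Q = 10^{−1.284} yields log [Ce⁴⁺(aq)] = −0.034, i.e. 0.92 M.

0.92 M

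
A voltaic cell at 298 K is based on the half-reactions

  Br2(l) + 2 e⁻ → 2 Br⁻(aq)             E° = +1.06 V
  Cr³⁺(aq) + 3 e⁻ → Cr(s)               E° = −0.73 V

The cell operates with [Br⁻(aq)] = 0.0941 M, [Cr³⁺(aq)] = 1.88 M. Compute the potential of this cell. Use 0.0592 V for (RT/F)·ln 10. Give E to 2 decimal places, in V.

+1.85 V

Br₂/Br⁻ is reduced (cathode, E° = +1.06 V) and Cr³⁺/Cr is oxidized (anode).
The standard potential is +1.06 − (−0.73) = +1.79 V and the balanced reaction transfers n = 6 electrons.
Balancing gives 3 Br2(l) + 2 Cr(s) → 6 Br⁻(aq) + 2 Cr³⁺(aq); hence Q = [Br⁻(aq)]^6·[Cr³⁺(aq)]^2 = 2.45×10^−6 (log Q = −5.610).
By the Nernst equation, E = +1.79 − (0.0592/6)·(−5.610) = +1.85 V.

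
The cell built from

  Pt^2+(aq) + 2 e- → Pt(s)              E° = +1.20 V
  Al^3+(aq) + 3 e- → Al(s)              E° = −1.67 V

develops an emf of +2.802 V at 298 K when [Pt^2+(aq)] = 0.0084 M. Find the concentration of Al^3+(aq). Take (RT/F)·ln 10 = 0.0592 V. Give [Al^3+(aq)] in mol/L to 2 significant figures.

2.1 M

Pt²⁺/Pt is the cathode (higher E°); E°cell = +1.20 − (−1.67) = +2.87 V with n = 6.
From the Nernst equation, log Q = n(E° − E)/0.0592 = 6·(+2.87 − (+2.802))/0.0592 = 6.892.
Balancing electrons gives 3 Pt^2+(aq) + 2 Al(s) → 3 Pt(s) + 2 Al^3+(aq); thus Q = [Al^3+(aq)]^2 / [Pt^2+(aq)]^3.
Substituting the known concentrations and solving, log [Al^3+(aq)] = 0.332 and [Al^3+(aq)] = 2.1 M.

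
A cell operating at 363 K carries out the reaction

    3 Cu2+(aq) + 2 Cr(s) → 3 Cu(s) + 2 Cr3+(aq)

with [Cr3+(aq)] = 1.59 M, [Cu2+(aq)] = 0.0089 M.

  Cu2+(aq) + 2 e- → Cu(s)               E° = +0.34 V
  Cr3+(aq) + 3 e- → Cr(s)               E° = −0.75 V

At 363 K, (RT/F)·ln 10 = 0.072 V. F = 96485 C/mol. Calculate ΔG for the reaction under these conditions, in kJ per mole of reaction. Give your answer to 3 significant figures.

−585 kJ/mol

The standard cell potential is +0.34 − (−0.75) = +1.09 V, with n = 6 electrons in the balanced equation.
The reaction quotient is [Cr3+(aq)]^2 / [Cu2+(aq)]^3 = 3.59×10^6; by Nernst, E = +1.09 − (0.072/6)(6.555) = +1.0113 V.
Finally ΔG = −nFE = −(6)(96485 C/mol)(+1.0113 V) = −585 kJ/mol.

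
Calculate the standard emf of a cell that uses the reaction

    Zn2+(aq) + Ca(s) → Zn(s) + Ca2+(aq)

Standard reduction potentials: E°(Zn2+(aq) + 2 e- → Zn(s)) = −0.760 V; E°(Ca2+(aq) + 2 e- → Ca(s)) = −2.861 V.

In the reaction as written, Zn2+(aq) is reduced (cathode) and Ca2+(aq) is produced by oxidation at the anode.
E°cell = E°(cathode) − E°(anode) = −0.760 − (−2.861) = +2.101 V.
The positive value indicates the reaction is spontaneous as written.

+2.101 V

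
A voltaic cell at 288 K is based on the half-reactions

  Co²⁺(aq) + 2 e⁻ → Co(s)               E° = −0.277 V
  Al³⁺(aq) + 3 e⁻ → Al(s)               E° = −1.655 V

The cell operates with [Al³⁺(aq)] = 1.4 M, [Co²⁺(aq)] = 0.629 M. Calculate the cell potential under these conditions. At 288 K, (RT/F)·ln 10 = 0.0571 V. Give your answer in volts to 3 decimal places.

+1.369 V

Co²⁺/Co is reduced (cathode, E° = −0.277 V) and Al³⁺/Al is oxidized (anode).
The standard potential is −0.277 − (−1.655) = +1.378 V and the balanced reaction transfers n = 6 electrons.
Balancing gives 3 Co²⁺(aq) + 2 Al(s) → 3 Co(s) + 2 Al³⁺(aq); hence Q = [Al³⁺(aq)]^2 / [Co²⁺(aq)]^3 = 7.88 (log Q = 0.896).
E = E° − (0.0571/n)·log Q = +1.378 − (0.0571/6)(0.896) = +1.369 V.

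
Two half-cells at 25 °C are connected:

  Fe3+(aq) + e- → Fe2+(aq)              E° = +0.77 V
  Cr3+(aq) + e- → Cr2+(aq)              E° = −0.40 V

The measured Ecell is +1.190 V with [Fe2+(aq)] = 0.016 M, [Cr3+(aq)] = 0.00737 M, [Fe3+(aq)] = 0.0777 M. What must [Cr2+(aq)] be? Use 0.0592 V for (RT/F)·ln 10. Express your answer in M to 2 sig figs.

0.0033 M

Fe³⁺/Fe²⁺ is the cathode (higher E°); E°cell = +0.77 − (−0.40) = +1.17 V with n = 1.
Since E = E° − (0.0592/n)·log Q, log Q = n(E° − E)/0.0592 = −0.338.
Balancing electrons gives Fe3+(aq) + Cr2+(aq) → Fe2+(aq) + Cr3+(aq); thus Q = ([Fe2+(aq)]·[Cr3+(aq)]) / ([Fe3+(aq)]·[Cr2+(aq)]).
Substituting the known concentrations and solving, log [Cr2+(aq)] = −2.481 and [Cr2+(aq)] = 0.0033 M.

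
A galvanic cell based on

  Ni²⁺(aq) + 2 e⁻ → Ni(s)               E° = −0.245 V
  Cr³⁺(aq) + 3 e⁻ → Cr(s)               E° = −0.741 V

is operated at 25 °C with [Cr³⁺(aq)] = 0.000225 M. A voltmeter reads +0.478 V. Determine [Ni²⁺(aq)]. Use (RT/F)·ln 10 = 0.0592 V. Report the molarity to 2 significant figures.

The Ni²⁺/Ni couple has the larger reduction potential, so it is the cathode: E°cell = −0.245 − (−0.741) = +0.496 V and n = 6.
Rearranging E = E° − (0.0592/n)·log Q gives log Q = 6(+0.496 − (+0.478))/0.0592 = 1.824.
The balanced reaction is 3 Ni²⁺(aq) + 2 Cr(s) → 3 Ni(s) + 2 Cr³⁺(aq), so Q = [Cr³⁺(aq)]^2 / [Ni²⁺(aq)]^3.
Substituting the known concentrations and solving, log [Ni²⁺(aq)] = −3.040 and [Ni²⁺(aq)] = 0.00091 M.

0.00091 M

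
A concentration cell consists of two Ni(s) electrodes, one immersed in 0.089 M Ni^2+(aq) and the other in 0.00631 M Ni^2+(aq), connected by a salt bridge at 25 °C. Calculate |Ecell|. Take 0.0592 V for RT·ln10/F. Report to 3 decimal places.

0.034 V

For a concentration cell E°cell = 0, since both electrodes use the same couple.
The compartment with the higher Ni^2+(aq) concentration (0.089 M) acts as the cathode; ions are reduced there and produced at the dilute (0.00631 M) anode.
With n = 2, Ecell = −(0.0592/2)·log([dilute]/[conc]) = −(0.0592/2)·log(0.00631/0.089) = +0.034 V.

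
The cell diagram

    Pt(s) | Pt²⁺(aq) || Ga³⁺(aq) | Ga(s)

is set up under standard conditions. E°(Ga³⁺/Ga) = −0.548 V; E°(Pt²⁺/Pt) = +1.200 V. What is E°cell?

−1.748 V

By convention the left-hand electrode in cell notation is the anode (oxidation) and the right-hand electrode is the cathode (reduction).
E°cell = E°(right) − E°(left) = −0.548 − (+1.200) = −1.748 V.
The negative sign shows that, as written, the cell would require an external voltage to drive the reaction.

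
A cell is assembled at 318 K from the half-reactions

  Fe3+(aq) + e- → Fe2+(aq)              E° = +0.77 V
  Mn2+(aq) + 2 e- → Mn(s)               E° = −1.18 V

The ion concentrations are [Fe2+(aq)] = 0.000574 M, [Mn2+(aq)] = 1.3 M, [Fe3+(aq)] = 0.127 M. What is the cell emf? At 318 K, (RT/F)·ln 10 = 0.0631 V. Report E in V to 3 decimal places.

The Fe³⁺/Fe²⁺ couple has the more positive E°, so it is the cathode; Mn²⁺/Mn is the anode.
E°cell = +0.77 − (−1.18) = +1.95 V, with n = 2 electrons transferred.
Balancing gives 2 Fe3+(aq) + Mn(s) → 2 Fe2+(aq) + Mn2+(aq); hence Q = ([Fe2+(aq)]^2·[Mn2+(aq)]) / [Fe3+(aq)]^2 = 2.66×10^−5 (log Q = −4.576).
By the Nernst equation, E = +1.95 − (0.0631/2)·(−4.576) = +2.094 V.

+2.094 V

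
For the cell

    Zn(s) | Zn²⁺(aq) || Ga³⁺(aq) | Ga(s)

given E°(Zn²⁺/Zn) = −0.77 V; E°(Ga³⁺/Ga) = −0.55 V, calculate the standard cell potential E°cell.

+0.22 V

By convention the left-hand electrode in cell notation is the anode (oxidation) and the right-hand electrode is the cathode (reduction).
E°cell = E°(right) − E°(left) = −0.55 − (−0.77) = +0.22 V.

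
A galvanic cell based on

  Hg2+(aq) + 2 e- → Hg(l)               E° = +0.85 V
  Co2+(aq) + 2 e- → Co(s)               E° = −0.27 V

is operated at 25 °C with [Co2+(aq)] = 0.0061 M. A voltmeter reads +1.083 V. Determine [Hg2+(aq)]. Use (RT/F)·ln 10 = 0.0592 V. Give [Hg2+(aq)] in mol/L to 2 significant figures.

Hg²⁺/Hg is the cathode (higher E°); E°cell = +0.85 − (−0.27) = +1.12 V with n = 2.
Since E = E° − (0.0592/n)·log Q, log Q = n(E° − E)/0.0592 = 1.250.
The balanced reaction is Hg2+(aq) + Co(s) → Hg(l) + Co2+(aq), so Q = [Co2+(aq)] / [Hg2+(aq)].
Substituting the known concentrations and solving, log [Hg2+(aq)] = −3.465 and [Hg2+(aq)] = 0.00034 M.

0.00034 M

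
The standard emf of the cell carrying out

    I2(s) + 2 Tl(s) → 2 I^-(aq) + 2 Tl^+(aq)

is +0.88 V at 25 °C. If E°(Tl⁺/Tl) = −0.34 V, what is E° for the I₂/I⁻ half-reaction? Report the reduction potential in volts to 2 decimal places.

+0.54 V

In the reaction as written the I₂/I⁻ couple is reduced (cathode) and Tl⁺/Tl is oxidized (anode), so E°cell = E°(I₂/I⁻) − E°(Tl⁺/Tl).
E°(I₂/I⁻) = E°cell + E°(anode) = +0.88 + (−0.34) = +0.54 V.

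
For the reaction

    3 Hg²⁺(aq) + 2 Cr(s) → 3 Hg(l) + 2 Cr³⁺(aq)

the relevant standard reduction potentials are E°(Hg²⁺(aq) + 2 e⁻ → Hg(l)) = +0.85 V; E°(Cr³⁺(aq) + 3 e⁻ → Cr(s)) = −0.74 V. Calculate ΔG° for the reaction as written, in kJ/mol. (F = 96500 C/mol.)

In the reaction as written Hg²⁺(aq) is reduced, so the Hg²⁺/Hg couple is the cathode and Cr³⁺/Cr is the anode.
E°cell = +0.85 − (−0.74) = +1.59 V; balancing electrons gives n = 6.
ΔG° = −nFE°cell = −(6)(96500)(+1.59) J/mol = −921 kJ/mol.

−921 kJ/mol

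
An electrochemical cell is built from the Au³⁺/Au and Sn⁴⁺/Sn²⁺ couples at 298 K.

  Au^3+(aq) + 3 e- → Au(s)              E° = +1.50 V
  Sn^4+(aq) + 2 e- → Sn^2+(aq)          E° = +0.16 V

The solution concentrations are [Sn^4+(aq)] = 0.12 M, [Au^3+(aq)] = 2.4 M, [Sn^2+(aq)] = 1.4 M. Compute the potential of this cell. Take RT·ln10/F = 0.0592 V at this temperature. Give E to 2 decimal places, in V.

+1.38 V

The Au³⁺/Au couple has the more positive E°, so it is the cathode; Sn⁴⁺/Sn²⁺ is the anode.
E°cell = E°cat − E°an = +1.50 − (+0.16) = +1.34 V; n = 6.
Balancing gives 2 Au^3+(aq) + 3 Sn^2+(aq) → 2 Au(s) + 3 Sn^4+(aq); hence Q = [Sn^4+(aq)]^3 / ([Au^3+(aq)]^2·[Sn^2+(aq)]^3) = 0.000109 (log Q = −3.961).
E = E° − (0.0592/n)·log Q = +1.34 − (0.0592/6)(−3.961) = +1.38 V.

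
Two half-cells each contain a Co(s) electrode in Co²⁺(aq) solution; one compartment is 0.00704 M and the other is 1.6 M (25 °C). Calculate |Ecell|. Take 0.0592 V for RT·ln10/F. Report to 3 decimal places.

0.070 V

For a concentration cell E°cell = 0, since both electrodes use the same couple.
The compartment with the higher Co²⁺(aq) concentration (1.6 M) acts as the cathode; ions are reduced there and produced at the dilute (0.00704 M) anode.
With n = 2, Ecell = −(0.0592/2)·log([dilute]/[conc]) = −(0.0592/2)·log(0.00704/1.6) = +0.070 V.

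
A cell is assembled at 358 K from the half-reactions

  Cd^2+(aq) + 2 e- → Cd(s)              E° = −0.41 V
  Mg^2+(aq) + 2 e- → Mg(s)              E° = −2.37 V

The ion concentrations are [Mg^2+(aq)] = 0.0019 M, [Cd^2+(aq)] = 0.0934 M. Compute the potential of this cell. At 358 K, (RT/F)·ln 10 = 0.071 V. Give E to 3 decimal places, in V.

+2.020 V

Since E°(Cd²⁺/Cd) > E°(Mg²⁺/Mg), Cd²⁺/Cd serves as the cathode.
The standard potential is −0.41 − (−2.37) = +1.96 V and the balanced reaction transfers n = 2 electrons.
For the overall reaction Cd^2+(aq) + Mg(s) → Cd(s) + Mg^2+(aq), Q = [Mg^2+(aq)] / [Cd^2+(aq)] = 0.0203, giving log Q = −1.692.
By the Nernst equation, E = +1.96 − (0.071/2)·(−1.692) = +2.020 V.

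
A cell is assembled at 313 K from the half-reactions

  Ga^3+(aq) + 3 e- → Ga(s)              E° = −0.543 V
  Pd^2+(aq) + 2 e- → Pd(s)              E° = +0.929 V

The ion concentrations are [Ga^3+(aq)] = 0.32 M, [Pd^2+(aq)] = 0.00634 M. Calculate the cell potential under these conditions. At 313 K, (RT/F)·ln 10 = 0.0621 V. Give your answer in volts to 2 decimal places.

+1.41 V

Pd²⁺/Pd is reduced (cathode, E° = +0.929 V) and Ga³⁺/Ga is oxidized (anode).
The standard potential is +0.929 − (−0.543) = +1.472 V and the balanced reaction transfers n = 6 electrons.
For the overall reaction 3 Pd^2+(aq) + 2 Ga(s) → 3 Pd(s) + 2 Ga^3+(aq), Q = [Ga^3+(aq)]^2 / [Pd^2+(aq)]^3 = 4.02×10^5, giving log Q = 5.604.
Applying E = E° − (RT ln10/nF)·log Q gives +1.472 − (0.0621/6)(5.604) = +1.41 V.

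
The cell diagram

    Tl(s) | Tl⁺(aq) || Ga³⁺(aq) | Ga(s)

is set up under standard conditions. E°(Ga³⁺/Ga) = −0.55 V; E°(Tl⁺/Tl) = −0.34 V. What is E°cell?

−0.21 V

By convention the left-hand electrode in cell notation is the anode (oxidation) and the right-hand electrode is the cathode (reduction).
E°cell = E°(right) − E°(left) = −0.55 − (−0.34) = −0.21 V.
The negative sign shows that, as written, the cell would require an external voltage to drive the reaction.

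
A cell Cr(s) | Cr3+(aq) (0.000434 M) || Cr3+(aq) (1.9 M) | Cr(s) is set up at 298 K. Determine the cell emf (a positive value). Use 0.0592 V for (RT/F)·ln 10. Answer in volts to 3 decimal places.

For a concentration cell E°cell = 0, since both electrodes use the same couple.
The compartment with the higher Cr3+(aq) concentration (1.9 M) acts as the cathode; ions are reduced there and produced at the dilute (0.000434 M) anode.
With n = 3, Ecell = −(0.0592/3)·log([dilute]/[conc]) = −(0.0592/3)·log(0.000434/1.9) = +0.072 V.

0.072 V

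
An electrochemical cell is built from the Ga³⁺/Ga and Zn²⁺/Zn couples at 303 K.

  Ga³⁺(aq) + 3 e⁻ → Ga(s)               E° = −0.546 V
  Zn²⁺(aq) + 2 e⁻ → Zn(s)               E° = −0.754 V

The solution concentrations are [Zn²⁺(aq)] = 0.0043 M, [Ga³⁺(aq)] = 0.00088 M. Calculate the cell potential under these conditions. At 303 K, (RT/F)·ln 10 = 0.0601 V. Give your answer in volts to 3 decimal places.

Since E°(Ga³⁺/Ga) > E°(Zn²⁺/Zn), Ga³⁺/Ga serves as the cathode.
E°cell = E°cat − E°an = −0.546 − (−0.754) = +0.208 V; n = 6.
For the overall reaction 2 Ga³⁺(aq) + 3 Zn(s) → 2 Ga(s) + 3 Zn²⁺(aq), Q = [Zn²⁺(aq)]^3 / [Ga³⁺(aq)]^2 = 0.103, giving log Q = −0.989.
By the Nernst equation, E = +0.208 − (0.0601/6)·(−0.989) = +0.218 V.

+0.218 V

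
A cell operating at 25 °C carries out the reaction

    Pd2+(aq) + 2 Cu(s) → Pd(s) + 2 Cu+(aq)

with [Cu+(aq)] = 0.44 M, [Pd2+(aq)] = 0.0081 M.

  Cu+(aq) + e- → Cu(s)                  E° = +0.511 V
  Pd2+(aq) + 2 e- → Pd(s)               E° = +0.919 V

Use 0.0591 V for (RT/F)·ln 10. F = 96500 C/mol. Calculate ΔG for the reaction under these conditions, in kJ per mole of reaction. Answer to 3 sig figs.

The standard cell potential is +0.919 − (+0.511) = +0.408 V, with n = 2 electrons in the balanced equation.
Q = [Cu+(aq)]^2 / [Pd2+(aq)] = 23.9, so log Q = 1.378 and E = +0.408 − (0.0591/2)(1.378) = +0.3673 V.
Finally ΔG = −nFE = −(2)(96500 C/mol)(+0.3673 V) = −70.9 kJ/mol.

−70.9 kJ/mol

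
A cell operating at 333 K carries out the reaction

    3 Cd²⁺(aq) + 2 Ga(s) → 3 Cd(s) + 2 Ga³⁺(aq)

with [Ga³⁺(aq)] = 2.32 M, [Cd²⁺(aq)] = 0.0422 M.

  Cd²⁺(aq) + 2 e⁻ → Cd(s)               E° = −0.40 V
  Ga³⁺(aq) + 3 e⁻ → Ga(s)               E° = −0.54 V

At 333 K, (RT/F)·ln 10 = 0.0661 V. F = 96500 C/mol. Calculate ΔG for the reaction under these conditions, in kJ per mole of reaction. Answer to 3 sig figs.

With Cd²⁺/Cd reduced at the cathode, E°cell = −0.40 − (−0.54) = +0.14 V and n = 6.
The reaction quotient is [Ga³⁺(aq)]^2 / [Cd²⁺(aq)]^3 = 7.16×10^4; by Nernst, E = +0.14 − (0.0661/6)(4.855) = +0.0865 V.
Finally ΔG = −nFE = −(6)(96500 C/mol)(+0.0865 V) = −50.1 kJ/mol.

−50.1 kJ/mol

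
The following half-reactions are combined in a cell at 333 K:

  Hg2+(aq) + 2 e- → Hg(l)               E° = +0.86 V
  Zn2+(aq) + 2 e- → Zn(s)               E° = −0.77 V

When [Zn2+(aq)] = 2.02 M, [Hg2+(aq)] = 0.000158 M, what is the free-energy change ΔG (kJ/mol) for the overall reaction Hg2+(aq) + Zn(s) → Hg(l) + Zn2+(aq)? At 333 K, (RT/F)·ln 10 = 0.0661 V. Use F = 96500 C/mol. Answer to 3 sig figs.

−288 kJ/mol

The standard cell potential is +0.86 − (−0.77) = +1.63 V, with n = 2 electrons in the balanced equation.
Q = [Zn2+(aq)] / [Hg2+(aq)] = 1.28×10^4, so log Q = 4.107 and E = +1.63 − (0.0661/2)(4.107) = +1.4943 V.
Then ΔG = −nFE = −2 × 96500 × +1.4943 J/mol = −288 kJ/mol.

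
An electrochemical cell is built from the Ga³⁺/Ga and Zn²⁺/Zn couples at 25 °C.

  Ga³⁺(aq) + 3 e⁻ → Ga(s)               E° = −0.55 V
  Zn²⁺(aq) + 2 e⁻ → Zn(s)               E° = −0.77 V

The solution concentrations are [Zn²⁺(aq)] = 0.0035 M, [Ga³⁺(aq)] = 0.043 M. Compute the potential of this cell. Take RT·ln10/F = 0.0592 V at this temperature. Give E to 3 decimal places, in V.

+0.266 V

The Ga³⁺/Ga couple has the more positive E°, so it is the cathode; Zn²⁺/Zn is the anode.
The standard potential is −0.55 − (−0.77) = +0.22 V and the balanced reaction transfers n = 6 electrons.
Balancing gives 2 Ga³⁺(aq) + 3 Zn(s) → 2 Ga(s) + 3 Zn²⁺(aq); hence Q = [Zn²⁺(aq)]^3 / [Ga³⁺(aq)]^2 = 2.32×10^−5 (log Q = −4.635).
Applying E = E° − (RT ln10/nF)·log Q gives +0.22 − (0.0592/6)(−4.635) = +0.266 V.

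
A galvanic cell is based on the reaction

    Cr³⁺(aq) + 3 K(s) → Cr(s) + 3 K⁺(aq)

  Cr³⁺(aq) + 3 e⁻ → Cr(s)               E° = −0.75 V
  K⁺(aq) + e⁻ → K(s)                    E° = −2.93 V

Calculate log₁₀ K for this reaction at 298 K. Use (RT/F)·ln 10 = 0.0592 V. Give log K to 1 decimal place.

log K = 110.5

The Cr³⁺/Cr couple is reduced (cathode); E°cell = −0.75 − (−2.93) = +2.18 V with n = 3.
At equilibrium E = 0, so log K = nE°cell / 0.0592 = (3)(+2.18) / 0.0592 = 110.5.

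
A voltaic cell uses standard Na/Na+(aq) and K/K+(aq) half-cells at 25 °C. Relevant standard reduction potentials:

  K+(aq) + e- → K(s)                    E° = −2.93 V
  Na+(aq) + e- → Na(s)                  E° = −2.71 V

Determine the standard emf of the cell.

+0.22 V

The Na⁺/Na couple has the higher E°, so Na ion is reduced (cathode) and K is oxidized (anode).
E°cell = E°(cathode) − E°(anode) = −2.71 − (−2.93) = +0.22 V.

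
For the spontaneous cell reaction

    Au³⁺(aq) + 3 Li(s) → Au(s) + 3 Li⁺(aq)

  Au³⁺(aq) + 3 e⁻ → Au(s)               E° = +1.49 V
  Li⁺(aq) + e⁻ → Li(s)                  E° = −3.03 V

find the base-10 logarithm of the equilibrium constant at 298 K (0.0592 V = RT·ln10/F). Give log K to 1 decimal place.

log K = 229.1

The Au³⁺/Au couple is reduced (cathode); E°cell = +1.49 − (−3.03) = +4.52 V with n = 3.
At equilibrium E = 0, so log K = nE°cell / 0.0592 = (3)(+4.52) / 0.0592 = 229.1.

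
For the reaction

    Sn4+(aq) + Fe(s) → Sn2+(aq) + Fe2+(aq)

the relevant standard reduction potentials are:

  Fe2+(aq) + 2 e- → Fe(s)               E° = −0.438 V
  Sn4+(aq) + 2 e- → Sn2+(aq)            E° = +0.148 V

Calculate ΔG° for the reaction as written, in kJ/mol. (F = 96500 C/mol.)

−113 kJ/mol

In the reaction as written Sn4+(aq) is reduced, so the Sn⁴⁺/Sn²⁺ couple is the cathode and Fe²⁺/Fe is the anode.
E°cell = +0.148 − (−0.438) = +0.586 V; balancing electrons gives n = 2.
ΔG° = −nFE°cell = −(2)(96500)(+0.586) J/mol = −113 kJ/mol.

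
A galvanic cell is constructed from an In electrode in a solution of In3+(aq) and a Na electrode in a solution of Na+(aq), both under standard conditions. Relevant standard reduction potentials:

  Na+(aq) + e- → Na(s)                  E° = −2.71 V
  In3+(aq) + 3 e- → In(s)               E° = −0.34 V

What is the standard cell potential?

+2.37 V

Of the two couples in this cell, the one with the more positive reduction potential is reduced at the cathode: here that is In³⁺/In (−0.34 V); Na⁺/Na (−2.71 V) is the anode.
E°cell = E°(cathode) − E°(anode) = −0.34 − (−2.71) = +2.37 V.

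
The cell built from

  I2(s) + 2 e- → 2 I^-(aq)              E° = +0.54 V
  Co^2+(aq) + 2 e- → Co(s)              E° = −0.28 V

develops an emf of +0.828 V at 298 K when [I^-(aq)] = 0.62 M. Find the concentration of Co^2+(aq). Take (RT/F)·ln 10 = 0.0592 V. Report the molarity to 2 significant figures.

The I₂/I⁻ couple has the larger reduction potential, so it is the cathode: E°cell = +0.54 − (−0.28) = +0.82 V and n = 2.
From the Nernst equation, log Q = n(E° − E)/0.0592 = 2·(+0.82 − (+0.828))/0.0592 = −0.270.
For I2(s) + Co(s) → 2 I^-(aq) + Co^2+(aq), the reaction quotient is Q = [I^-(aq)]^2·[Co^2+(aq)].
Substituting the known concentrations and solving, log [Co^2+(aq)] = 0.145 and [Co^2+(aq)] = 1.4 M.

1.4 M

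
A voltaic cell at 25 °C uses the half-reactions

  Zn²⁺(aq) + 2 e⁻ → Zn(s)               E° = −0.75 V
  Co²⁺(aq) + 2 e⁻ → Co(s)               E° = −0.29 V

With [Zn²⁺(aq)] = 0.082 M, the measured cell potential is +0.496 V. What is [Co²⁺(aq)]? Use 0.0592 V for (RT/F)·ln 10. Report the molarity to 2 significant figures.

1.3 M

Co²⁺/Co is the cathode (higher E°); E°cell = −0.29 − (−0.75) = +0.46 V with n = 2.
Rearranging E = E° − (0.0592/n)·log Q gives log Q = 2(+0.46 − (+0.496))/0.0592 = −1.216.
The balanced reaction is Co²⁺(aq) + Zn(s) → Co(s) + Zn²⁺(aq), so Q = [Zn²⁺(aq)] / [Co²⁺(aq)].
Solving for the unknown gives log [Co²⁺(aq)] = 0.130, so [Co²⁺(aq)] ≈ 1.3 M.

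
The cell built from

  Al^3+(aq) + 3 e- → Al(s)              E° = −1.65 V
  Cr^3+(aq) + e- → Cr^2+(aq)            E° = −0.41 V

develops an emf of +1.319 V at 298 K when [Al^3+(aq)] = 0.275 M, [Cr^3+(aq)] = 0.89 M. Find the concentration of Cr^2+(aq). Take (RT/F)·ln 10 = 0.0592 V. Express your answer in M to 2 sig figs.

0.063 M

The Cr³⁺/Cr²⁺ couple has the larger reduction potential, so it is the cathode: E°cell = −0.41 − (−1.65) = +1.24 V and n = 3.
From the Nernst equation, log Q = n(E° − E)/0.0592 = 3·(+1.24 − (+1.319))/0.0592 = −4.003.
The balanced reaction is 3 Cr^3+(aq) + Al(s) → 3 Cr^2+(aq) + Al^3+(aq), so Q = ([Cr^2+(aq)]^3·[Al^3+(aq)]) / [Cr^3+(aq)]^3.
Solving for the unknown gives log [Cr^2+(aq)] = −1.198, so [Cr^2+(aq)] ≈ 0.063 M.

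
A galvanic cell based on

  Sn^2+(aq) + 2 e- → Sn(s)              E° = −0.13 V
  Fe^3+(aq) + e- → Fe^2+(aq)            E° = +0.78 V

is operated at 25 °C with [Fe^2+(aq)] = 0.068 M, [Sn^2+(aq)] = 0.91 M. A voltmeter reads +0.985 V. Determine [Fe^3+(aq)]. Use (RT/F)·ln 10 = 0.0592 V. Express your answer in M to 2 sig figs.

The Fe³⁺/Fe²⁺ couple has the larger reduction potential, so it is the cathode: E°cell = +0.78 − (−0.13) = +0.91 V and n = 2.
From the Nernst equation, log Q = n(E° − E)/0.0592 = 2·(+0.91 − (+0.985))/0.0592 = −2.534.
Balancing electrons gives 2 Fe^3+(aq) + Sn(s) → 2 Fe^2+(aq) + Sn^2+(aq); thus Q = ([Fe^2+(aq)]^2·[Sn^2+(aq)]) / [Fe^3+(aq)]^2.
Substituting the known concentrations and solving, log [Fe^3+(aq)] = 0.079 and [Fe^3+(aq)] = 1.2 M.

1.2 M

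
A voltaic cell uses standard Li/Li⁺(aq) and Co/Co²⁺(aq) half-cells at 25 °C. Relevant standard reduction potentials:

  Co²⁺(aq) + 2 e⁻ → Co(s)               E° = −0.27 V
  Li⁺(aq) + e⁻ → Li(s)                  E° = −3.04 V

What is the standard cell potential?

+2.77 V

The Co²⁺/Co couple has the higher E°, so Co ion is reduced (cathode) and Li is oxidized (anode).
E°cell = E°(cathode) − E°(anode) = −0.27 − (−3.04) = +2.77 V.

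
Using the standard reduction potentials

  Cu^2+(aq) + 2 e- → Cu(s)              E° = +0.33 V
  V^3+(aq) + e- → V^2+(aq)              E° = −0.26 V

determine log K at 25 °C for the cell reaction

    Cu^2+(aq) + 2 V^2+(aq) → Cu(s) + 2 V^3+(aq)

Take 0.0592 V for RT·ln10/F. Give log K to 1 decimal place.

log K = 19.9

The Cu²⁺/Cu couple is reduced (cathode); E°cell = +0.33 − (−0.26) = +0.59 V with n = 2.
At equilibrium E = 0, so log K = nE°cell / 0.0592 = (2)(+0.59) / 0.0592 = 19.9.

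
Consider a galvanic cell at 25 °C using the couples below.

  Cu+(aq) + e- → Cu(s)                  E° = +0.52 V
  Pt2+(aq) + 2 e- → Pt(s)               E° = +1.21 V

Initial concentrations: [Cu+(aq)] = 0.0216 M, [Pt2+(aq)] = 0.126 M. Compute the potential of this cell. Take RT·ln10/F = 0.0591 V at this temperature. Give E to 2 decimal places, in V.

The Pt²⁺/Pt couple has the more positive E°, so it is the cathode; Cu⁺/Cu is the anode.
The standard potential is +1.21 − (+0.52) = +0.69 V and the balanced reaction transfers n = 2 electrons.
The balanced reaction is Pt2+(aq) + 2 Cu(s) → Pt(s) + 2 Cu+(aq), so Q = [Cu+(aq)]^2 / [Pt2+(aq)] = 0.0037 and log Q = −2.431.
Applying E = E° − (RT ln10/nF)·log Q gives +0.69 − (0.0591/2)(−2.431) = +0.76 V.

+0.76 V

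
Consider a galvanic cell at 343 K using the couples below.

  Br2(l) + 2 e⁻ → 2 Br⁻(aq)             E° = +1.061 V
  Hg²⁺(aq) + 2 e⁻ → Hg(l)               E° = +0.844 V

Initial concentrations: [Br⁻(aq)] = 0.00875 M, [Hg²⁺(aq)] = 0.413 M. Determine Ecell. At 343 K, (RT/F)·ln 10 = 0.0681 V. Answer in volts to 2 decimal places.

Br₂/Br⁻ is reduced (cathode, E° = +1.061 V) and Hg²⁺/Hg is oxidized (anode).
E°cell = E°cat − E°an = +1.061 − (+0.844) = +0.217 V; n = 2.
For the overall reaction Br2(l) + Hg(l) → 2 Br⁻(aq) + Hg²⁺(aq), Q = [Br⁻(aq)]^2·[Hg²⁺(aq)] = 3.16×10^−5, giving log Q = −4.500.
By the Nernst equation, E = +0.217 − (0.0681/2)·(−4.500) = +0.37 V.

+0.37 V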